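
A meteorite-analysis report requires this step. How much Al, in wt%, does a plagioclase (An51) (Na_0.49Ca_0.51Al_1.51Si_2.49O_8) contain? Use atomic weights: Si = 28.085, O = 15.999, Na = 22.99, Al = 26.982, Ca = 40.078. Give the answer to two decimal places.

15.07 wt%

Formula mass = 0.49×22.99 + 0.51×40.078 + 1.51×26.982 + 2.49×28.085 + 8×15.999 = 270.371 g/mol, of which 40.743 g is Al.
So Al makes up 40.743/270.371 = 0.1507 of the mass, i.e. 15.07%.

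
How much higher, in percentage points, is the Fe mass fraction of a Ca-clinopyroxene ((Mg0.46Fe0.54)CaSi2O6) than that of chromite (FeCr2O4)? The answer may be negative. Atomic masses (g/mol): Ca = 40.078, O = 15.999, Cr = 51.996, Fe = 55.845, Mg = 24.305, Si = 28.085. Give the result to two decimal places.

M((Mg0.46Fe0.54)CaSi2O6) = 233.579 g/mol, so wt% Fe = 30.156/233.579 × 100 = 12.91%.
M(FeCr2O4) = 223.833 g/mol, so wt% Fe = 55.845/223.833 × 100 = 24.95%.
12.91 − 24.95 = -12.04 pp.

-12.04 percentage points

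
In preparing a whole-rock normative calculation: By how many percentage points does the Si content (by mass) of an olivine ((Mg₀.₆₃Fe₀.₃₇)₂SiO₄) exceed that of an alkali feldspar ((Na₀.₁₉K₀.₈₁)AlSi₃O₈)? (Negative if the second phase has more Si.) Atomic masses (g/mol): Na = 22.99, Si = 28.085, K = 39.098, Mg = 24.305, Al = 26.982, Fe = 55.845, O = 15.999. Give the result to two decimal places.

-13.49 percentage points

First mineral: 28.085 g Si in 164.031 g formula = 17.12 wt% Si.
Second mineral: 84.255 g Si in 275.266 g formula = 30.61 wt% Si.
17.12% − 30.61% gives a difference of -13.49 percentage points.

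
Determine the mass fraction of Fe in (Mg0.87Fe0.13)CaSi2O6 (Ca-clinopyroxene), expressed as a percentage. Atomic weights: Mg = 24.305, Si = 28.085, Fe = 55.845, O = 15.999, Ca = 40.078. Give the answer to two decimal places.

Molar mass of (Mg0.87Fe0.13)CaSi2O6: 0.87*24.305 + 0.13*55.845 + 1*40.078 + 2*28.085 + 6*15.999 = 220.647 g/mol.
Mass of Fe per formula unit: 0.13 × 55.845 = 7.260 g.
Weight fraction Fe = 7.260 / 220.647 = 0.0329.

3.29 mass %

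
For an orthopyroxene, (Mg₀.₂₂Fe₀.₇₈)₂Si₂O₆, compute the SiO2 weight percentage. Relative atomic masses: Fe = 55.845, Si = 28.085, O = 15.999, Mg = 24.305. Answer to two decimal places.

48.07 wt%

Formula mass = 249.976 g/mol.
2 Si → 2.0000 mol SiO2 per formula unit; M(SiO2) = 60.083, so SiO2 mass = 120.166 g.
120.166/249.976 × 100 = 48.07 wt%.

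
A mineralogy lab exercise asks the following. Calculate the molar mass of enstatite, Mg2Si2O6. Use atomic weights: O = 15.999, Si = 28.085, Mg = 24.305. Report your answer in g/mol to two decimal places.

The formula mass is the sum 2*24.305 + 2*28.085 + 6*15.999.

200.77 g/mol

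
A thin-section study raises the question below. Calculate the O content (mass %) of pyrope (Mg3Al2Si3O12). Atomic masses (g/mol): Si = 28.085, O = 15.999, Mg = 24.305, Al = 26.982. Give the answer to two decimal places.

Formula mass = 3×24.305 + 2×26.982 + 3×28.085 + 12×15.999 = 403.122 g/mol, of which 191.988 g is O.
So O makes up 191.988/403.122 = 0.4763 of the mass, i.e. 47.63%.

47.63 mass %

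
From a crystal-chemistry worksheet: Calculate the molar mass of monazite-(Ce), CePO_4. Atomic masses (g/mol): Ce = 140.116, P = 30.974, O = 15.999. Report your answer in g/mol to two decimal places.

The formula mass is the sum 1*140.116 + 1*30.974 + 4*15.999.

235.09 g/mol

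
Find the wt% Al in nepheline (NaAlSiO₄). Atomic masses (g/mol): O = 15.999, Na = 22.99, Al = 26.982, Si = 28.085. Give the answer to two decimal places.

Molar mass of NaAlSiO₄: 1*22.99 + 1*26.982 + 1*28.085 + 4*15.999 = 142.053 g/mol.
Mass of Al per formula unit: 1 × 26.982 = 26.982 g.
Weight fraction Al = 26.982 / 142.053 = 0.1899.

18.99 weight percent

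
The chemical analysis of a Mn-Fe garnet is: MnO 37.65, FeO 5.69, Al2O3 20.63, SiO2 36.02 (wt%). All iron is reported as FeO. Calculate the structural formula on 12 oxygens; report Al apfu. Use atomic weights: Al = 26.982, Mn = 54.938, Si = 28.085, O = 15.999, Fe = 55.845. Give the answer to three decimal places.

37.65 wt% MnO ÷ 70.937 g/mol = 0.53075 mol, giving 0.53075 Mn and 0.53075 O.
5.69 wt% FeO ÷ 71.844 g/mol = 0.07920 mol, giving 0.07920 Fe and 0.07920 O.
20.63 wt% Al2O3 ÷ 101.961 g/mol = 0.20233 mol, giving 0.40466 Al and 0.60699 O.
36.02 wt% SiO2 ÷ 60.083 g/mol = 0.59950 mol, giving 0.59950 Si and 1.19900 O.
Oxygen sums to 2.41594; scaling by 12/2.41594 = 4.96701 puts the formula on 12 O.
Al: 0.40466 × 4.96701 = 2.010 atoms per formula unit.

2.010 Al apfu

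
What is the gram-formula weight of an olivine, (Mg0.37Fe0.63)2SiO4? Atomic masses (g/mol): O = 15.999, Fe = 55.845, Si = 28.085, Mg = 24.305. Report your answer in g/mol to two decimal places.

180.43 g/mol

M = 0.74*24.305 + 1.26*55.845 + 1*28.085 + 4*15.999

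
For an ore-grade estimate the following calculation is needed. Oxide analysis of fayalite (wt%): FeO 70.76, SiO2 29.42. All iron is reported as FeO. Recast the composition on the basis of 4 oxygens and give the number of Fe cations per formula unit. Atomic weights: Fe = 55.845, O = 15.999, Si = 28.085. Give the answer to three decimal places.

70.76 wt% FeO ÷ 71.844 g/mol = 0.98491 mol, giving 0.98491 Fe and 0.98491 O.
29.42 wt% SiO2 ÷ 60.083 g/mol = 0.48966 mol, giving 0.48966 Si and 0.97932 O.
Oxygen sums to 1.96423; scaling by 4/1.96423 = 2.03642 puts the formula on 4 O.
Fe: 0.98491 × 2.03642 = 2.006 atoms per formula unit.

2.006 Fe apfu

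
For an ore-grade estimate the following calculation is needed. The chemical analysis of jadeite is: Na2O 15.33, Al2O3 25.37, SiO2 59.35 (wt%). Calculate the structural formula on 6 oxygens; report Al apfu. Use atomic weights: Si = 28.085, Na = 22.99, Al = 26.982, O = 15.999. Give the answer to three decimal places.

Na2O (M=61.979): mol = 0.24734; Na = 0.49468, O = 0.24734.
Al2O3 (M=101.961): mol = 0.24882; Al = 0.49764, O = 0.74646.
SiO2 (M=60.083): mol = 0.98780; Si = 0.98780, O = 1.97560.
ΣO = 2.96940; factor = 6/ΣO = 2.02061.
Al apfu = 0.49764 × 2.02061 = 1.006.

1.006 Al apfu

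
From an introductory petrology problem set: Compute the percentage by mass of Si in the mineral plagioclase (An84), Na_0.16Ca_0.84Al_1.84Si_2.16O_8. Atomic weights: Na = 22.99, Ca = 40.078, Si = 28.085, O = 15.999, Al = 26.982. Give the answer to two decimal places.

22.01 mass %

Molar mass of Na_0.16Ca_0.84Al_1.84Si_2.16O_8: 0.16*22.99 + 0.84*40.078 + 1.84*26.982 + 2.16*28.085 + 8*15.999 = 275.646 g/mol.
Mass of Si per formula unit: 2.16 × 28.085 = 60.664 g.
Weight fraction Si = 60.664 / 275.646 = 0.2201.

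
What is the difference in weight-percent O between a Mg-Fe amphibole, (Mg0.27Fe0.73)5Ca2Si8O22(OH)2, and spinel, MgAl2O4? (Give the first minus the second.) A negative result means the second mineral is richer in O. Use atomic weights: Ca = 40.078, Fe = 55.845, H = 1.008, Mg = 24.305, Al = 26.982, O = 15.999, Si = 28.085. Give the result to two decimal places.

-3.58 percentage points

M((Mg0.27Fe0.73)5Ca2Si8O22(OH)2) = 927.474 g/mol, so wt% O = 383.976/927.474 × 100 = 41.40%.
M(MgAl2O4) = 142.265 g/mol, so wt% O = 63.996/142.265 × 100 = 44.98%.
41.40 − 44.98 = -3.58 pp.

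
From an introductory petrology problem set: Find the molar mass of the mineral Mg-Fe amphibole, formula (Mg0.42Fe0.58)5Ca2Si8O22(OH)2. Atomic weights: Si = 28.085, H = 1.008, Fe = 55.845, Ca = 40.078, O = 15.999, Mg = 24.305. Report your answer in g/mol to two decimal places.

M = 2.10*24.305 + 2.90*55.845 + 2*40.078 + 8*28.085 + 24*15.999 + 2*1.008

903.82 g/mol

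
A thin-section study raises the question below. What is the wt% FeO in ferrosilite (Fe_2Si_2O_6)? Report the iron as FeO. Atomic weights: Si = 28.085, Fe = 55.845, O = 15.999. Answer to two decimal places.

54.46 wt%

M(Fe_2Si_2O_6) = 263.854 g/mol; M(FeO) = 71.844 g/mol.
Moles FeO per formula unit = 2 Fe ÷ 1 = 2.0000.
FeO fraction = (2.0000 × 71.844) / 263.854 = 143.688/263.854 = 0.5446.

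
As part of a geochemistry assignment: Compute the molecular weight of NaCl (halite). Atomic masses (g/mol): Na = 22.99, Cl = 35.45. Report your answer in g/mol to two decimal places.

58.44 g/mol

M = 1·22.99 + 1·35.45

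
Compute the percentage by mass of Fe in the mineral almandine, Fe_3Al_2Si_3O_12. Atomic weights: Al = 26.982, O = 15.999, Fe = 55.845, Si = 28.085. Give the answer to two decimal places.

Formula mass = 3·55.845 + 2·26.982 + 3·28.085 + 12·15.999 = 497.742 g/mol, of which 167.535 g is Fe.
So Fe makes up 167.535/497.742 = 0.3366 of the mass, i.e. 33.66%.

33.66 wt%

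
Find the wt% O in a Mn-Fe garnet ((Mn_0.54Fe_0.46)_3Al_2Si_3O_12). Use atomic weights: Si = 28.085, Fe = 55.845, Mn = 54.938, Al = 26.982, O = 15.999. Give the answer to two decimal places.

Molar mass of (Mn_0.54Fe_0.46)_3Al_2Si_3O_12: 1.62×54.938 + 1.38×55.845 + 2×26.982 + 3×28.085 + 12×15.999 = 496.273 g/mol.
Mass of O per formula unit: 12 × 15.999 = 191.988 g.
Weight fraction O = 191.988 / 496.273 = 0.3869.

38.69 wt%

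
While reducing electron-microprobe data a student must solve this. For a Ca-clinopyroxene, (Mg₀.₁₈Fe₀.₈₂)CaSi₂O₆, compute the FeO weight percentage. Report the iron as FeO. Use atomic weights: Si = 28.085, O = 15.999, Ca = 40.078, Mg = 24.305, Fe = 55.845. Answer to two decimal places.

Molar mass of (Mg₀.₁₈Fe₀.₈₂)CaSi₂O₆ = 0.18·24.305 + 0.82·55.845 + 1·40.078 + 2·28.085 + 6·15.999 = 242.410 g/mol.
Each formula unit contains 0.82 Fe, equivalent to 0.82/1 = 0.8200 mol FeO.
M(FeO) = 1×55.845 + 1×15.999 = 71.844 g/mol.
Mass of FeO per formula unit = 0.8200 × 71.844 = 58.912 g.
FeO wt% = 58.912 / 242.410 × 100 = 24.30%.

24.30 wt%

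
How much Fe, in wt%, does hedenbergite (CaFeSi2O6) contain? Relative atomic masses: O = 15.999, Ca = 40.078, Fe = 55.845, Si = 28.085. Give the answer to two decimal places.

M(CaFeSi2O6) = 248.087 g/mol.
Fe contributes 1 × 55.845 = 55.845 g per mole.
55.845/248.087 = 0.2251 → 22.51%.

22.51 wt%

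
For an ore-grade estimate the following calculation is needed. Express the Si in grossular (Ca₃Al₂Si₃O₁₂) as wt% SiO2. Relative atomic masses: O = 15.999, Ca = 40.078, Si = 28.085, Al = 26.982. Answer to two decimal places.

Molar mass of Ca₃Al₂Si₃O₁₂ = 3·40.078 + 2·26.982 + 3·28.085 + 12·15.999 = 450.441 g/mol.
Each formula unit contains 3 Si, equivalent to 3/1 = 3.0000 mol SiO2.
M(SiO2) = 1×28.085 + 2×15.999 = 60.083 g/mol.
Mass of SiO2 per formula unit = 3.0000 × 60.083 = 180.249 g.
SiO2 wt% = 180.249 / 450.441 × 100 = 40.02%.

40.02 wt%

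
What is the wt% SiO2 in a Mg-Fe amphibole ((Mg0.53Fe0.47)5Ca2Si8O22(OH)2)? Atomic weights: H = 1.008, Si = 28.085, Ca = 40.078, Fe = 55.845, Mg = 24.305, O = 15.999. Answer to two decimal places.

54.22 wt%

Formula mass = 886.472 g/mol.
8 Si → 8.0000 mol SiO2 per formula unit; M(SiO2) = 60.083, so SiO2 mass = 480.664 g.
480.664/886.472 × 100 = 54.22 wt%.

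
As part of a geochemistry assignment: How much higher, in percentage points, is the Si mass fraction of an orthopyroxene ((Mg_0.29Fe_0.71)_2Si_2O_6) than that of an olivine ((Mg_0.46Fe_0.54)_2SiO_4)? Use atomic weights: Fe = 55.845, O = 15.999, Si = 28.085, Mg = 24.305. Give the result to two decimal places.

6.80 percentage points

M((Mg_0.29Fe_0.71)_2Si_2O_6) = 245.561 g/mol, so wt% Si = 56.170/245.561 × 100 = 22.87%.
M((Mg_0.46Fe_0.54)_2SiO_4) = 174.754 g/mol, so wt% Si = 28.085/174.754 × 100 = 16.07%.
22.87 − 16.07 = 6.80 pp.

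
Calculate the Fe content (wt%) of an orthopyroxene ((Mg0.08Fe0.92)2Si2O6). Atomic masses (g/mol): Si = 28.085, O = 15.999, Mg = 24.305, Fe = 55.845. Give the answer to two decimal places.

M((Mg0.08Fe0.92)2Si2O6) = 258.808 g/mol.
Fe contributes 1.84 × 55.845 = 102.755 g per mole.
102.755/258.808 = 0.3970 → 39.70%.

39.70 wt%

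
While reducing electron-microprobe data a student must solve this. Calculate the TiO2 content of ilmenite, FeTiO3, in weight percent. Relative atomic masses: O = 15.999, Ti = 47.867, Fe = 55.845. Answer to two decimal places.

52.64 wt%

Formula mass = 151.709 g/mol.
1 Ti → 1.0000 mol TiO2 per formula unit; M(TiO2) = 79.865, so TiO2 mass = 79.865 g.
79.865/151.709 × 100 = 52.64 wt%.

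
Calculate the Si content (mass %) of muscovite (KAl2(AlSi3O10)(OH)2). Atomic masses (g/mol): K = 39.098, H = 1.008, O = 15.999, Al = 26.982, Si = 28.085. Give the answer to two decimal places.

21.15 mass %

M(KAl2(AlSi3O10)(OH)2) = 398.303 g/mol.
Si contributes 3 × 28.085 = 84.255 g per mole.
84.255/398.303 = 0.2115 → 21.15%.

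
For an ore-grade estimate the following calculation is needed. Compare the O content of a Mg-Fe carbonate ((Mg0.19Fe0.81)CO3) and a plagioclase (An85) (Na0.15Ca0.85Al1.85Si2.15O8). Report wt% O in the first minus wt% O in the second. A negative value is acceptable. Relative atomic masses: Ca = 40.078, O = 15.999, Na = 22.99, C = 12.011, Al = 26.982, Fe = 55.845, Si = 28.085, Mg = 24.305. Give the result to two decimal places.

First mineral: 47.997 g O in 109.860 g formula = 43.69 wt% O.
Second mineral: 127.992 g O in 275.806 g formula = 46.41 wt% O.
43.69% − 46.41% gives a difference of -2.72 percentage points.

-2.72 percentage points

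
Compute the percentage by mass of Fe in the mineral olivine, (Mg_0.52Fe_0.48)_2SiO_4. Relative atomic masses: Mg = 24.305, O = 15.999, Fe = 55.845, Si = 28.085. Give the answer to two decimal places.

31.36 wt%

M((Mg_0.52Fe_0.48)_2SiO_4) = 170.969 g/mol.
Fe contributes 0.96 × 55.845 = 53.611 g per mole.
53.611/170.969 = 0.3136 → 31.36%.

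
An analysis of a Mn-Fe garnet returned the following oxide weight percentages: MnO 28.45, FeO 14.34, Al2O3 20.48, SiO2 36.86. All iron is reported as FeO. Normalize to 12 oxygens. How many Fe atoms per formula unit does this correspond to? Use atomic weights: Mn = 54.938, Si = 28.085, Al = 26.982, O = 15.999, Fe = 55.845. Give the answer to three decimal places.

28.45 wt% MnO ÷ 70.937 g/mol = 0.40106 mol, giving 0.40106 Mn and 0.40106 O.
14.34 wt% FeO ÷ 71.844 g/mol = 0.19960 mol, giving 0.19960 Fe and 0.19960 O.
20.48 wt% Al2O3 ÷ 101.961 g/mol = 0.20086 mol, giving 0.40172 Al and 0.60258 O.
36.86 wt% SiO2 ÷ 60.083 g/mol = 0.61348 mol, giving 0.61348 Si and 1.22696 O.
Oxygen sums to 2.43020; scaling by 12/2.43020 = 4.93787 puts the formula on 12 O.
Fe: 0.19960 × 4.93787 = 0.986 atoms per formula unit.

0.986 Fe apfu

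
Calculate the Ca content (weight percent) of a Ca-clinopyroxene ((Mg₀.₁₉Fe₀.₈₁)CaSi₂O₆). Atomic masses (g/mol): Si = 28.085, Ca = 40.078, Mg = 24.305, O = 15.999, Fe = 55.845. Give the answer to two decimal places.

Molar mass of (Mg₀.₁₉Fe₀.₈₁)CaSi₂O₆: 0.19×24.305 + 0.81×55.845 + 1×40.078 + 2×28.085 + 6×15.999 = 242.094 g/mol.
Mass of Ca per formula unit: 1 × 40.078 = 40.078 g.
Weight fraction Ca = 40.078 / 242.094 = 0.1655.

16.55 weight percent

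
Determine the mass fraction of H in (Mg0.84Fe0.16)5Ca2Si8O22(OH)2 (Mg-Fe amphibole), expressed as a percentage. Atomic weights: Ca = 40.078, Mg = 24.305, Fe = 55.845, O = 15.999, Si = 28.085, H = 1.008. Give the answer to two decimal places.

M((Mg0.84Fe0.16)5Ca2Si8O22(OH)2) = 837.585 g/mol.
H contributes 2 × 1.008 = 2.016 g per mole.
2.016/837.585 = 0.0024 → 0.24%.

0.24 weight percent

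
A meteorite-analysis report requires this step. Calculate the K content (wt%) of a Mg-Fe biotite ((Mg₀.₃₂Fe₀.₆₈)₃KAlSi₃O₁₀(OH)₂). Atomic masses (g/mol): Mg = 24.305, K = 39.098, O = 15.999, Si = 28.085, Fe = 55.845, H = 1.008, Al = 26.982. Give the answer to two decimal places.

Molar mass of (Mg₀.₃₂Fe₀.₆₈)₃KAlSi₃O₁₀(OH)₂: 0.96·24.305 + 2.04·55.845 + 1·39.098 + 1·26.982 + 3·28.085 + 12·15.999 + 2·1.008 = 481.596 g/mol.
Mass of K per formula unit: 1 × 39.098 = 39.098 g.
Weight fraction K = 39.098 / 481.596 = 0.0812.

8.12 wt%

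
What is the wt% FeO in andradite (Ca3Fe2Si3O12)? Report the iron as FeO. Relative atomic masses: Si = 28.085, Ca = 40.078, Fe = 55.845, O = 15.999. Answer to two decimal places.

28.28 wt%

Molar mass of Ca3Fe2Si3O12 = 3*40.078 + 2*55.845 + 3*28.085 + 12*15.999 = 508.167 g/mol.
Each formula unit contains 2 Fe, equivalent to 2/1 = 2.0000 mol FeO.
M(FeO) = 1×55.845 + 1×15.999 = 71.844 g/mol.
Mass of FeO per formula unit = 2.0000 × 71.844 = 143.688 g.
FeO wt% = 143.688 / 508.167 × 100 = 28.28%.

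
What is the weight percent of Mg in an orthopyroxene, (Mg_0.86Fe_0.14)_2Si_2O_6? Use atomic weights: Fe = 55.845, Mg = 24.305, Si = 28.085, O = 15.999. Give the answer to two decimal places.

19.94 wt%

Molar mass of (Mg_0.86Fe_0.14)_2Si_2O_6: 1.72*24.305 + 0.28*55.845 + 2*28.085 + 6*15.999 = 209.605 g/mol.
Mass of Mg per formula unit: 1.72 × 24.305 = 41.805 g.
Weight fraction Mg = 41.805 / 209.605 = 0.1994.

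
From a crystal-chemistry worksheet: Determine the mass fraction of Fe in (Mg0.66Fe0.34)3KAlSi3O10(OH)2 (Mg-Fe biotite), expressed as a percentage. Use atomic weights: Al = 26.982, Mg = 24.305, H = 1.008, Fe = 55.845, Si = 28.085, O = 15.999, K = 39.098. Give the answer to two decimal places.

12.67 weight percent

Formula mass = 1.98*24.305 + 1.02*55.845 + 1*39.098 + 1*26.982 + 3*28.085 + 12*15.999 + 2*1.008 = 449.425 g/mol, of which 56.962 g is Fe.
So Fe makes up 56.962/449.425 = 0.1267 of the mass, i.e. 12.67%.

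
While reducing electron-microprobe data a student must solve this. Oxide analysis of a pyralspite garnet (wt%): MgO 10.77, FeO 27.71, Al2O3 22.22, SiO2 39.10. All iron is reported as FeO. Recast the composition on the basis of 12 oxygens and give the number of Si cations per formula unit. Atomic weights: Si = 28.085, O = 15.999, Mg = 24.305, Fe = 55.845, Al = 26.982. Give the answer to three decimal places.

MgO (M=40.304): mol = 0.26722; Mg = 0.26722, O = 0.26722.
FeO (M=71.844): mol = 0.38570; Fe = 0.38570, O = 0.38570.
Al2O3 (M=101.961): mol = 0.21793; Al = 0.43586, O = 0.65379.
SiO2 (M=60.083): mol = 0.65077; Si = 0.65077, O = 1.30154.
ΣO = 2.60825; factor = 12/ΣO = 4.60079.
Si apfu = 0.65077 × 4.60079 = 2.994.

2.994 Si apfu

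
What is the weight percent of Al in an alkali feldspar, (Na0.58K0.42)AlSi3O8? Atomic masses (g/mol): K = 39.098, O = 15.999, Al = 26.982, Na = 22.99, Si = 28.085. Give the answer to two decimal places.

10.03 mass %

Formula mass = 0.58·22.99 + 0.42·39.098 + 1·26.982 + 3·28.085 + 8·15.999 = 268.984 g/mol, of which 26.982 g is Al.
So Al makes up 26.982/268.984 = 0.1003 of the mass, i.e. 10.03%.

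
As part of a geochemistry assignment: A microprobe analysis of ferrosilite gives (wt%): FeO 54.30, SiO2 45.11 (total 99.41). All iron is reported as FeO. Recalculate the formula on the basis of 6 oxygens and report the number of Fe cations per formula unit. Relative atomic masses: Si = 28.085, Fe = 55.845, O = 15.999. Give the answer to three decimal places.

FeO (M=71.844): mol = 0.75580; Fe = 0.75580, O = 0.75580.
SiO2 (M=60.083): mol = 0.75079; Si = 0.75079, O = 1.50158.
ΣO = 2.25738; factor = 6/ΣO = 2.65795.
Fe apfu = 0.75580 × 2.65795 = 2.009.

2.009 Fe apfu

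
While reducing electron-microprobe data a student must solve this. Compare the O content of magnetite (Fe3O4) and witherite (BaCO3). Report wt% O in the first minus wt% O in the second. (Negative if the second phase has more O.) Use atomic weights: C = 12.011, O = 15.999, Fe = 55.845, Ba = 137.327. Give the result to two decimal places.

M(Fe3O4) = 231.531 g/mol, so wt% O = 63.996/231.531 × 100 = 27.64%.
M(BaCO3) = 197.335 g/mol, so wt% O = 47.997/197.335 × 100 = 24.32%.
27.64 − 24.32 = 3.32 pp.

3.32 percentage points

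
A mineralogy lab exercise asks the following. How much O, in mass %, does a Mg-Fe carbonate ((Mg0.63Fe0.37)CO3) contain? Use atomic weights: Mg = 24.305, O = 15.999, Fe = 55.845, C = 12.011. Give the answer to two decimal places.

50.01 mass %

Molar mass of (Mg0.63Fe0.37)CO3: 0.63*24.305 + 0.37*55.845 + 1*12.011 + 3*15.999 = 95.983 g/mol.
Mass of O per formula unit: 3 × 15.999 = 47.997 g.
Weight fraction O = 47.997 / 95.983 = 0.5001.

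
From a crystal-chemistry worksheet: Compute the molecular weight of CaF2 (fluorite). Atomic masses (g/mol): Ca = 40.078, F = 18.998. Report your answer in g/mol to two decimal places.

Ca: 1 × 40.078 = 40.0780
F: 2 × 18.998 = 37.9960
Summing the contributions gives the formula mass.

78.07 g/mol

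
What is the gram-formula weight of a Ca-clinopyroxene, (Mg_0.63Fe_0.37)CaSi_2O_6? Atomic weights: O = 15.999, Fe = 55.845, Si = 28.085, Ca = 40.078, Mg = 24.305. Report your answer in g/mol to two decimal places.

228.22 g/mol

The formula mass is the sum 0.63·24.305 + 0.37·55.845 + 1·40.078 + 2·28.085 + 6·15.999.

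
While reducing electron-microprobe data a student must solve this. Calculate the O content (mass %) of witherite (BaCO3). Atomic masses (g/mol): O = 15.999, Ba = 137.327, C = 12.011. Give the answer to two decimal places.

24.32 mass %

M(BaCO3) = 197.335 g/mol.
O contributes 3 × 15.999 = 47.997 g per mole.
47.997/197.335 = 0.2432 → 24.32%.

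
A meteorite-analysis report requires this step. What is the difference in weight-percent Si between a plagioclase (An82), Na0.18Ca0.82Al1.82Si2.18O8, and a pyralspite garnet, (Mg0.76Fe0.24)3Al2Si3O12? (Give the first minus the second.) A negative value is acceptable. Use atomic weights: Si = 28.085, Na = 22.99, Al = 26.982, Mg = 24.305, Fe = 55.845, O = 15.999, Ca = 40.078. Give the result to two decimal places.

2.45 percentage points

Si in Na0.18Ca0.82Al1.82Si2.18O8: molar mass 275.327 g/mol; 2.18×28.085 = 61.225 g → 22.24 wt%.
Si in (Mg0.76Fe0.24)3Al2Si3O12: molar mass 425.831 g/mol; 3×28.085 = 84.255 g → 19.79 wt%.
Difference = 22.24 − 19.79 = 2.45 percentage points.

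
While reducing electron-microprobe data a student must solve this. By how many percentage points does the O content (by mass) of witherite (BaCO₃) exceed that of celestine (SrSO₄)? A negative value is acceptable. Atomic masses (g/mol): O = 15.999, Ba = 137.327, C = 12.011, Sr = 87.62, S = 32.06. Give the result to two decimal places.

First mineral: 47.997 g O in 197.335 g formula = 24.32 wt% O.
Second mineral: 63.996 g O in 183.676 g formula = 34.84 wt% O.
24.32% − 34.84% gives a difference of -10.52 percentage points.

-10.52 percentage points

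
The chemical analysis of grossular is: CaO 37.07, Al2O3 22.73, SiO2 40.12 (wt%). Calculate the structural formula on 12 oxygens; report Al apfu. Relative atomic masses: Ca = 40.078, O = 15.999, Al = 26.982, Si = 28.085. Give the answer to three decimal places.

2.007 Al apfu

CaO: 37.07/56.077 = 0.66106 mol → 0.66106 mol Ca, 0.66106 mol O.
Al2O3: 22.73/101.961 = 0.22293 mol → 0.44586 mol Al, 0.66879 mol O.
SiO2: 40.12/60.083 = 0.66774 mol → 0.66774 mol Si, 1.33548 mol O.
Total oxygen = 2.66533 mol. Normalization factor = 12/2.66533 = 4.50226.
Al per 12 O = 0.44586 × 4.50226 = 2.007.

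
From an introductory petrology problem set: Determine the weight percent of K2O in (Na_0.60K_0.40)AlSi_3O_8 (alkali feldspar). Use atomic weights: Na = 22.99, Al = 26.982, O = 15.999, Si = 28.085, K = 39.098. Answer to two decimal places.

7.01 wt%

M((Na_0.60K_0.40)AlSi_3O_8) = 268.662 g/mol; M(K2O) = 94.195 g/mol.
Moles K2O per formula unit = 0.40 K ÷ 2 = 0.2000.
K2O fraction = (0.2000 × 94.195) / 268.662 = 18.839/268.662 = 0.0701.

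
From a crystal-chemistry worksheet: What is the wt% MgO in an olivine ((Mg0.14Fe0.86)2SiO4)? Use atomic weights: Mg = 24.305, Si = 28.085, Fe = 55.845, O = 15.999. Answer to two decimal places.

5.79 wt%

Formula mass = 194.940 g/mol.
0.28 Mg → 0.2800 mol MgO per formula unit; M(MgO) = 40.304, so MgO mass = 11.285 g.
11.285/194.940 × 100 = 5.79 wt%.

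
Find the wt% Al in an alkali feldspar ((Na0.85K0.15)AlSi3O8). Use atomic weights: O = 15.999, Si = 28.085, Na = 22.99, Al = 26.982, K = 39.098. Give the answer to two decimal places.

10.20 wt%

M((Na0.85K0.15)AlSi3O8) = 264.635 g/mol.
Al contributes 1 × 26.982 = 26.982 g per mole.
26.982/264.635 = 0.1020 → 10.20%.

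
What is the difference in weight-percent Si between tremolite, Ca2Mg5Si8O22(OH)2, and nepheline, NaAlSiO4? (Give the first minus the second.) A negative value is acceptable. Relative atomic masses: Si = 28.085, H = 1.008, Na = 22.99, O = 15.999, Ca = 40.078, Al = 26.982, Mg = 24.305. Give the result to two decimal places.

7.89 percentage points

Si in Ca2Mg5Si8O22(OH)2: molar mass 812.353 g/mol; 8×28.085 = 224.680 g → 27.66 wt%.
Si in NaAlSiO4: molar mass 142.053 g/mol; 1×28.085 = 28.085 g → 19.77 wt%.
Difference = 27.66 − 19.77 = 7.89 percentage points.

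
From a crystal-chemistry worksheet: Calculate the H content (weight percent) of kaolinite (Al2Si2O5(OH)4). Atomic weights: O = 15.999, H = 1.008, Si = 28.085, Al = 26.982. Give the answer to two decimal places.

M(Al2Si2O5(OH)4) = 258.157 g/mol.
H contributes 4 × 1.008 = 4.032 g per mole.
4.032/258.157 = 0.0156 → 1.56%.

1.56 weight percent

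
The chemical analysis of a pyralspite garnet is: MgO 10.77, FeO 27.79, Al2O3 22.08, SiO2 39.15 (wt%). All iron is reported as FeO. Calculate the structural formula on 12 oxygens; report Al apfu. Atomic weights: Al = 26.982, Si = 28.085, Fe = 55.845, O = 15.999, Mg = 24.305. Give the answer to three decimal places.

1.994 Al apfu

10.77 wt% MgO ÷ 40.304 g/mol = 0.26722 mol, giving 0.26722 Mg and 0.26722 O.
27.79 wt% FeO ÷ 71.844 g/mol = 0.38681 mol, giving 0.38681 Fe and 0.38681 O.
22.08 wt% Al2O3 ÷ 101.961 g/mol = 0.21655 mol, giving 0.43310 Al and 0.64965 O.
39.15 wt% SiO2 ÷ 60.083 g/mol = 0.65160 mol, giving 0.65160 Si and 1.30320 O.
Oxygen sums to 2.60688; scaling by 12/2.60688 = 4.60320 puts the formula on 12 O.
Al: 0.43310 × 4.60320 = 1.994 atoms per formula unit.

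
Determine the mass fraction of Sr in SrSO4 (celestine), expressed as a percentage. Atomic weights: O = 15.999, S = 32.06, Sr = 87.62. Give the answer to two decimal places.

Molar mass of SrSO4: 1*87.62 + 1*32.06 + 4*15.999 = 183.676 g/mol.
Mass of Sr per formula unit: 1 × 87.62 = 87.620 g.
Weight fraction Sr = 87.620 / 183.676 = 0.4770.

47.70 wt%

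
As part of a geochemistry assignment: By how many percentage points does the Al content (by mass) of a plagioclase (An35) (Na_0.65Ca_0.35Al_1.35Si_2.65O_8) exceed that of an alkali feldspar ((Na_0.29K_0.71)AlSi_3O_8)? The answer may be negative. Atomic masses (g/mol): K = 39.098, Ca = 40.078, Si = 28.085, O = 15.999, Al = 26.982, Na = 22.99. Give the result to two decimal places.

3.74 percentage points

Al in Na_0.65Ca_0.35Al_1.35Si_2.65O_8: molar mass 267.814 g/mol; 1.35×26.982 = 36.426 g → 13.60 wt%.
Al in (Na_0.29K_0.71)AlSi_3O_8: molar mass 273.656 g/mol; 1×26.982 = 26.982 g → 9.86 wt%.
Difference = 13.60 − 9.86 = 3.74 percentage points.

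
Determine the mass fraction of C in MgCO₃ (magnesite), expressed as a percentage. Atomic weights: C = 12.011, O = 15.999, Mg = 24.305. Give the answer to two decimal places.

Formula mass = 1*24.305 + 1*12.011 + 3*15.999 = 84.313 g/mol, of which 12.011 g is C.
So C makes up 12.011/84.313 = 0.1425 of the mass, i.e. 14.25%.

14.25 weight percent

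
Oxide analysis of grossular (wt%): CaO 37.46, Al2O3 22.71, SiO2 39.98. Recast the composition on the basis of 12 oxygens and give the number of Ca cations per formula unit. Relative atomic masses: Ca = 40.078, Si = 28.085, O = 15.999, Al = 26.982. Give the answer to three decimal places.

3.006 Ca apfu

37.46 wt% CaO ÷ 56.077 g/mol = 0.66801 mol, giving 0.66801 Ca and 0.66801 O.
22.71 wt% Al2O3 ÷ 101.961 g/mol = 0.22273 mol, giving 0.44546 Al and 0.66819 O.
39.98 wt% SiO2 ÷ 60.083 g/mol = 0.66541 mol, giving 0.66541 Si and 1.33082 O.
Oxygen sums to 2.66702; scaling by 12/2.66702 = 4.49940 puts the formula on 12 O.
Ca: 0.66801 × 4.49940 = 3.006 atoms per formula unit.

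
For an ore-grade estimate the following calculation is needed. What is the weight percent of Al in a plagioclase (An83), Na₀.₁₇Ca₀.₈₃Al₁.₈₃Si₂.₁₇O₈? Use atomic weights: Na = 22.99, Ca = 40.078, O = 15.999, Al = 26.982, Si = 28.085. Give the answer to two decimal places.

17.92 mass %

M(Na₀.₁₇Ca₀.₈₃Al₁.₈₃Si₂.₁₇O₈) = 275.487 g/mol.
Al contributes 1.83 × 26.982 = 49.377 g per mole.
49.377/275.487 = 0.1792 → 17.92%.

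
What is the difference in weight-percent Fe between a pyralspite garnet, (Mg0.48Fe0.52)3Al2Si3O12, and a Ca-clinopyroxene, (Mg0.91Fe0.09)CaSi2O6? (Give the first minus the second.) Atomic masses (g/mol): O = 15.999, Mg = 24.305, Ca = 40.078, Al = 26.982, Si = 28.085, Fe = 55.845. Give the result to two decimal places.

First mineral: 87.118 g Fe in 452.324 g formula = 19.26 wt% Fe.
Second mineral: 5.026 g Fe in 219.386 g formula = 2.29 wt% Fe.
19.26% − 2.29% gives a difference of 16.97 percentage points.

16.97 percentage points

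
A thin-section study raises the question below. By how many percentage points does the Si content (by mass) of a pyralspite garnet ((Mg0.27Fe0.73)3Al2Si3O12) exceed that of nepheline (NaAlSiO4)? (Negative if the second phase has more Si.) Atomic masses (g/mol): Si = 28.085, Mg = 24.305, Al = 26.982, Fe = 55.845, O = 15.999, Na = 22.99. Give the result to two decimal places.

-1.93 percentage points

First mineral: 84.255 g Si in 472.195 g formula = 17.84 wt% Si.
Second mineral: 28.085 g Si in 142.053 g formula = 19.77 wt% Si.
17.84% − 19.77% gives a difference of -1.93 percentage points.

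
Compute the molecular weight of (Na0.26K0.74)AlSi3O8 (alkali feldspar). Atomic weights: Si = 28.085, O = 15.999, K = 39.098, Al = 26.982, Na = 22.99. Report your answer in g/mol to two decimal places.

M = 0.26×22.99 + 0.74×39.098 + 1×26.982 + 3×28.085 + 8×15.999

274.14 g/mol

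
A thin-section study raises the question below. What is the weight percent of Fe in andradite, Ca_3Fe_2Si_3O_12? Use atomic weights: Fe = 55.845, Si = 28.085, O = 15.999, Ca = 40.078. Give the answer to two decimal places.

Molar mass of Ca_3Fe_2Si_3O_12: 3·40.078 + 2·55.845 + 3·28.085 + 12·15.999 = 508.167 g/mol.
Mass of Fe per formula unit: 2 × 55.845 = 111.690 g.
Weight fraction Fe = 111.690 / 508.167 = 0.2198.

21.98 mass %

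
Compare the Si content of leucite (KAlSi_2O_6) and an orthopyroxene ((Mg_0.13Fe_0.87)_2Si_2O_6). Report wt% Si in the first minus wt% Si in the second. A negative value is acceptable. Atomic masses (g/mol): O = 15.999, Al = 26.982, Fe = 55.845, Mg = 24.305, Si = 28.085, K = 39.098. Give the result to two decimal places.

3.77 percentage points

M(KAlSi_2O_6) = 218.244 g/mol, so wt% Si = 56.170/218.244 × 100 = 25.74%.
M((Mg_0.13Fe_0.87)_2Si_2O_6) = 255.654 g/mol, so wt% Si = 56.170/255.654 × 100 = 21.97%.
25.74 − 21.97 = 3.77 pp.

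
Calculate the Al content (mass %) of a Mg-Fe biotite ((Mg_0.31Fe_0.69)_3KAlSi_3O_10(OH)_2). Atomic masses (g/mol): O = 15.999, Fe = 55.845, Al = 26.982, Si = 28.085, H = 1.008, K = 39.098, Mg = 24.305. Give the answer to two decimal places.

Formula mass = 0.93·24.305 + 2.07·55.845 + 1·39.098 + 1·26.982 + 3·28.085 + 12·15.999 + 2·1.008 = 482.542 g/mol, of which 26.982 g is Al.
So Al makes up 26.982/482.542 = 0.0559 of the mass, i.e. 5.59%.

5.59 mass %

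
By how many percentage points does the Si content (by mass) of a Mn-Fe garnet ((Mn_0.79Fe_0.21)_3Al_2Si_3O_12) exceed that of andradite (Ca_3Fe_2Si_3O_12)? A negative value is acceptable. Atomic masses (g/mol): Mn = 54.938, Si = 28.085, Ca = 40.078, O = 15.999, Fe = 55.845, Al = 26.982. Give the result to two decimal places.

0.42 percentage points

First mineral: 84.255 g Si in 495.592 g formula = 17.00 wt% Si.
Second mineral: 84.255 g Si in 508.167 g formula = 16.58 wt% Si.
17.00% − 16.58% gives a difference of 0.42 percentage points.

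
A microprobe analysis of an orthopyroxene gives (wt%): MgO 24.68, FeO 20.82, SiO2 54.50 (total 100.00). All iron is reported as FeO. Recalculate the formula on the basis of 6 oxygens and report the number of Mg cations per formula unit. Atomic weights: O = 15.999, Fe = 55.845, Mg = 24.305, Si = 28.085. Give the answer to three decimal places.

MgO: 24.68/40.304 = 0.61235 mol → 0.61235 mol Mg, 0.61235 mol O.
FeO: 20.82/71.844 = 0.28979 mol → 0.28979 mol Fe, 0.28979 mol O.
SiO2: 54.50/60.083 = 0.90708 mol → 0.90708 mol Si, 1.81416 mol O.
Total oxygen = 2.71630 mol. Normalization factor = 6/2.71630 = 2.20889.
Mg per 6 O = 0.61235 × 2.20889 = 1.353.

1.353 Mg apfu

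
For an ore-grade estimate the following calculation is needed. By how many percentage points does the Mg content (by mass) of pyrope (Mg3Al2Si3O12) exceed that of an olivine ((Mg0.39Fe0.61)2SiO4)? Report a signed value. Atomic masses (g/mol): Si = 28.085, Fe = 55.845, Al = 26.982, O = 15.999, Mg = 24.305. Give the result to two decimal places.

7.51 percentage points

M(Mg3Al2Si3O12) = 403.122 g/mol, so wt% Mg = 72.915/403.122 × 100 = 18.09%.
M((Mg0.39Fe0.61)2SiO4) = 179.170 g/mol, so wt% Mg = 18.958/179.170 × 100 = 10.58%.
18.09 − 10.58 = 7.51 pp.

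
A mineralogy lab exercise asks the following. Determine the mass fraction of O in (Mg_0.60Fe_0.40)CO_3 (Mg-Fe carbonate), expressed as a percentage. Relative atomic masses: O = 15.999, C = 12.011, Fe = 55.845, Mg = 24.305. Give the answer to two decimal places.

49.52 mass %

Formula mass = 0.60*24.305 + 0.40*55.845 + 1*12.011 + 3*15.999 = 96.929 g/mol, of which 47.997 g is O.
So O makes up 47.997/96.929 = 0.4952 of the mass, i.e. 49.52%.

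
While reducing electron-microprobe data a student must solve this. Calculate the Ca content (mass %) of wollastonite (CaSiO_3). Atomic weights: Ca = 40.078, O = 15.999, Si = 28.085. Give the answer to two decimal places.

Formula mass = 1*40.078 + 1*28.085 + 3*15.999 = 116.160 g/mol, of which 40.078 g is Ca.
So Ca makes up 40.078/116.160 = 0.3450 of the mass, i.e. 34.50%.

34.50 mass %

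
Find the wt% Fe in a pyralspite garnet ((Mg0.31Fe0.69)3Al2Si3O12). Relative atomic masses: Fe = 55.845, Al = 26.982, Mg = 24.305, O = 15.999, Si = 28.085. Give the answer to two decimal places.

24.68 mass %

Molar mass of (Mg0.31Fe0.69)3Al2Si3O12: 0.93×24.305 + 2.07×55.845 + 2×26.982 + 3×28.085 + 12×15.999 = 468.410 g/mol.
Mass of Fe per formula unit: 2.07 × 55.845 = 115.599 g.
Weight fraction Fe = 115.599 / 468.410 = 0.2468.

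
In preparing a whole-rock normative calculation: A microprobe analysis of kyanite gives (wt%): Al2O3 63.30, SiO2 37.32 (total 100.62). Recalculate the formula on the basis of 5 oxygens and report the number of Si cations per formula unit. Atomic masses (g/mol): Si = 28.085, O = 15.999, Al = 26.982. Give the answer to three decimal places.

1.000 Si apfu

Al2O3 (M=101.961): mol = 0.62083; Al = 1.24166, O = 1.86249.
SiO2 (M=60.083): mol = 0.62114; Si = 0.62114, O = 1.24228.
ΣO = 3.10477; factor = 5/ΣO = 1.61043.
Si apfu = 0.62114 × 1.61043 = 1.000.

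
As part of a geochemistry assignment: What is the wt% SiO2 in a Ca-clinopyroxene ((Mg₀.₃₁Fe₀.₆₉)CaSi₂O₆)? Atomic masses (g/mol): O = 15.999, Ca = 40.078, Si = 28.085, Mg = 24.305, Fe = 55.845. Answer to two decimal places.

50.42 wt%

Formula mass = 238.310 g/mol.
2 Si → 2.0000 mol SiO2 per formula unit; M(SiO2) = 60.083, so SiO2 mass = 120.166 g.
120.166/238.310 × 100 = 50.42 wt%.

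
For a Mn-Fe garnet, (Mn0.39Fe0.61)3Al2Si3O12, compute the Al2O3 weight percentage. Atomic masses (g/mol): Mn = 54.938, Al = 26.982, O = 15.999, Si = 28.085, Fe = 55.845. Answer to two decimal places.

20.53 wt%

Molar mass of (Mn0.39Fe0.61)3Al2Si3O12 = 1.17*54.938 + 1.83*55.845 + 2*26.982 + 3*28.085 + 12*15.999 = 496.681 g/mol.
Each formula unit contains 2 Al, equivalent to 2/2 = 1.0000 mol Al2O3.
M(Al2O3) = 2×26.982 + 3×15.999 = 101.961 g/mol.
Mass of Al2O3 per formula unit = 1.0000 × 101.961 = 101.961 g.
Al2O3 wt% = 101.961 / 496.681 × 100 = 20.53%.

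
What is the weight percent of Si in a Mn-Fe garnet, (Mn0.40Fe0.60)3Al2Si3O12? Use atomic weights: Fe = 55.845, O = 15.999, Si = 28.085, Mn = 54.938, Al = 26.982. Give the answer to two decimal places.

16.96 weight percent

Formula mass = 1.20*54.938 + 1.80*55.845 + 2*26.982 + 3*28.085 + 12*15.999 = 496.654 g/mol, of which 84.255 g is Si.
So Si makes up 84.255/496.654 = 0.1696 of the mass, i.e. 16.96%.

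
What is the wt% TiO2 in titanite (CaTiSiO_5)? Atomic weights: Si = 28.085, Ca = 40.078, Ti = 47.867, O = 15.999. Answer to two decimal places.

40.74 wt%

M(CaTiSiO_5) = 196.025 g/mol; M(TiO2) = 79.865 g/mol.
Moles TiO2 per formula unit = 1 Ti ÷ 1 = 1.0000.
TiO2 fraction = (1.0000 × 79.865) / 196.025 = 79.865/196.025 = 0.4074.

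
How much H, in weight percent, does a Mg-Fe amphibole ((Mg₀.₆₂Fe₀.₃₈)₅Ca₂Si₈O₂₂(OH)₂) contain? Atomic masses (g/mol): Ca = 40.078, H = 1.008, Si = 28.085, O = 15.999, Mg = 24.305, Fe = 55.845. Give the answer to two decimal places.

Molar mass of (Mg₀.₆₂Fe₀.₃₈)₅Ca₂Si₈O₂₂(OH)₂: 3.10×24.305 + 1.90×55.845 + 2×40.078 + 8×28.085 + 24×15.999 + 2×1.008 = 872.279 g/mol.
Mass of H per formula unit: 2 × 1.008 = 2.016 g.
Weight fraction H = 2.016 / 872.279 = 0.0023.

0.23 weight percent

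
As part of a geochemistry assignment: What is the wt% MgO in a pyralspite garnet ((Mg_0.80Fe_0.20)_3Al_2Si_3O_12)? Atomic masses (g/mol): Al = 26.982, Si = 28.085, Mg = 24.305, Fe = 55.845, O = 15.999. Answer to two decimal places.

Formula mass = 422.046 g/mol.
2.40 Mg → 2.4000 mol MgO per formula unit; M(MgO) = 40.304, so MgO mass = 96.730 g.
96.730/422.046 × 100 = 22.92 wt%.

22.92 wt%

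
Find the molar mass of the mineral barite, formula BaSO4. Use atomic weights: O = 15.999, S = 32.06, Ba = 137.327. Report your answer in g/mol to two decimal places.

233.38 g/mol

The formula mass is the sum 1(137.327) + 1(32.06) + 4(15.999).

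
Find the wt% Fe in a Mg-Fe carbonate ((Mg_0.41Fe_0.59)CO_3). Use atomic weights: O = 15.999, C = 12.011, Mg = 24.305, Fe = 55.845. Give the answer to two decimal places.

Molar mass of (Mg_0.41Fe_0.59)CO_3: 0.41·24.305 + 0.59·55.845 + 1·12.011 + 3·15.999 = 102.922 g/mol.
Mass of Fe per formula unit: 0.59 × 55.845 = 32.949 g.
Weight fraction Fe = 32.949 / 102.922 = 0.3201.

32.01 wt%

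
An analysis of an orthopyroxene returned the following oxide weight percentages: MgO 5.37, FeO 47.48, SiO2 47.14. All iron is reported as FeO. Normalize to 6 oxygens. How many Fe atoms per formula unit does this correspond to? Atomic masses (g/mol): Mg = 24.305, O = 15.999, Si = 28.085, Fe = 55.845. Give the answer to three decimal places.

5.37 wt% MgO ÷ 40.304 g/mol = 0.13324 mol, giving 0.13324 Mg and 0.13324 O.
47.48 wt% FeO ÷ 71.844 g/mol = 0.66088 mol, giving 0.66088 Fe and 0.66088 O.
47.14 wt% SiO2 ÷ 60.083 g/mol = 0.78458 mol, giving 0.78458 Si and 1.56916 O.
Oxygen sums to 2.36328; scaling by 6/2.36328 = 2.53884 puts the formula on 6 O.
Fe: 0.66088 × 2.53884 = 1.678 atoms per formula unit.

1.678 Fe apfu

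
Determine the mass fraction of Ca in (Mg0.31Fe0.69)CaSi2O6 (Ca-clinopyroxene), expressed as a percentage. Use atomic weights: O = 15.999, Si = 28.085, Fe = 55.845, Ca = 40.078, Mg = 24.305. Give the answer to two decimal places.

16.82 wt%

Molar mass of (Mg0.31Fe0.69)CaSi2O6: 0.31·24.305 + 0.69·55.845 + 1·40.078 + 2·28.085 + 6·15.999 = 238.310 g/mol.
Mass of Ca per formula unit: 1 × 40.078 = 40.078 g.
Weight fraction Ca = 40.078 / 238.310 = 0.1682.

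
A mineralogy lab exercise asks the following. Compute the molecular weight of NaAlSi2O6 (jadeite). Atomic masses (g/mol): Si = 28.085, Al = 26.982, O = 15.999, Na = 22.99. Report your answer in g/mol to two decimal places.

The formula mass is the sum 1(22.99) + 1(26.982) + 2(28.085) + 6(15.999).

202.14 g/mol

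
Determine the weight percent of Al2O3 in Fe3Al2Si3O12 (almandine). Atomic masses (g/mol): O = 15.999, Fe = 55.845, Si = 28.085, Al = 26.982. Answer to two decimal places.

Formula mass = 497.742 g/mol.
2 Al → 1.0000 mol Al2O3 per formula unit; M(Al2O3) = 101.961, so Al2O3 mass = 101.961 g.
101.961/497.742 × 100 = 20.48 wt%.

20.48 wt%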